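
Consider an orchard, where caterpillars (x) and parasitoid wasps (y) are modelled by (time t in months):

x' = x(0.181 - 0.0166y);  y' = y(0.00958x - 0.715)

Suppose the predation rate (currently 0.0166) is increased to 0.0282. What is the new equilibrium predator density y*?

y* ≈ 6.42

At the interior fixed point, setting dx/dt = 0 with x > 0 fixes y* = (prey growth rate)/(xy coefficient) — independent of the other coefficients.
With the change, y* = 0.181/0.0282 = 6.42; it falls from 10.9.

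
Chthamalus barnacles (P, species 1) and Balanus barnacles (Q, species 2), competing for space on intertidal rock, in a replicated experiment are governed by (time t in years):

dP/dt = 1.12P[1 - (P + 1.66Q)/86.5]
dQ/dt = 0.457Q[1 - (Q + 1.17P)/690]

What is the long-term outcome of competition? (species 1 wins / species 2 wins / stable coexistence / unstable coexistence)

species 2 excludes species 1

Compare the nullcline intercepts: K1/α12 = 86.5/1.66 = 52.1 < K2 = 690; K2/α21 = 690/1.17 = 590 > K1 = 86.5.
Since the inequalities point opposite ways, species 2 can invade but species 1 cannot.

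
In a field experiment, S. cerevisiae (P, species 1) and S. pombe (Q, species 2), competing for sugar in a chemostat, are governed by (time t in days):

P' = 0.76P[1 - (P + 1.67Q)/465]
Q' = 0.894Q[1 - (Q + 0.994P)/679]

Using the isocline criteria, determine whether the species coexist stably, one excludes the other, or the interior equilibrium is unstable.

species 2 excludes species 1

Compare the nullcline intercepts: K1/α12 = 465/1.67 = 278 < K2 = 679; K2/α21 = 679/0.994 = 683 > K1 = 465.
Since the inequalities point opposite ways, species 2 can invade but species 1 cannot.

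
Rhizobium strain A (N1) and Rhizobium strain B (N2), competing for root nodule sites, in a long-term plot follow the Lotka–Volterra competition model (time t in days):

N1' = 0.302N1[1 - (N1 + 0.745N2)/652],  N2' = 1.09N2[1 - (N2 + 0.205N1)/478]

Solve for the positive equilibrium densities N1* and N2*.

Setting both brackets to zero gives the nullclines N1 + 0.745N2 = 652 and 0.205N1 + N2 = 478.
Substituting N2 = 478 - 0.205N1 into the first: N1(1 - 0.745·0.205) = 652 - 0.745·478.
So N1* = 296/0.847 = 349, and then N2* = 478 - 0.205·349 = 406.

N1* ≈ 349, N2* ≈ 406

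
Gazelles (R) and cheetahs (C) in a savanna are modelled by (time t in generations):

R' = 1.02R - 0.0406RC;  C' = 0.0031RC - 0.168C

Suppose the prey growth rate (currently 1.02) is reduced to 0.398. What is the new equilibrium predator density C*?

At the interior fixed point, setting dR/dt = 0 with R > 0 fixes C* = (prey growth rate)/(RC coefficient) — independent of the other coefficients.
With the change, C* = 0.398/0.0406 = 9.8; it falls from 25.1.

C* ≈ 9.8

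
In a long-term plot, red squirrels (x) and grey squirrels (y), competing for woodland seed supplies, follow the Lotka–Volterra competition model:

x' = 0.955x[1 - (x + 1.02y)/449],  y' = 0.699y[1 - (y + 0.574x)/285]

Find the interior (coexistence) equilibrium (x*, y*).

Setting both brackets to zero gives the nullclines x + 1.02y = 449 and 0.574x + y = 285.
Substituting y = 285 - 0.574x into the first: x(1 - 1.02·0.574) = 449 - 1.02·285.
So x* = 158/0.415 = 382, and then y* = 285 - 0.574·382 = 65.8.

x* ≈ 382, y* ≈ 65.8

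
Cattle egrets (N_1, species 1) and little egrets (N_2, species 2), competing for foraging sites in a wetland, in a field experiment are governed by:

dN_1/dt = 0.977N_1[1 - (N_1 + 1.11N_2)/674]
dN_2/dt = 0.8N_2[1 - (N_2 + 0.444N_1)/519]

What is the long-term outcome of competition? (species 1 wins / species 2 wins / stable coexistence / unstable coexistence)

stable coexistence

Compare the nullcline intercepts: K1/α12 = 674/1.11 = 607 > K2 = 519; K2/α21 = 519/0.444 = 1170 > K1 = 674.
Since both inequalities hold, each species can invade when rare, so the interior equilibrium is stable.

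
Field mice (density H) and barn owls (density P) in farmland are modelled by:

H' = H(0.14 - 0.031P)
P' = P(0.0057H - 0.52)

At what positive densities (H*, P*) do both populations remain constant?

H* ≈ 91.2, P* ≈ 4.52

Set dP/dt = 0 with P > 0: 0.0057H - 0.52 = 0, so H* = 0.52/0.0057 = 91.2.
Set dH/dt = 0 with H > 0: 0.14 - 0.031P = 0, so P* = 0.14/0.031 = 4.52.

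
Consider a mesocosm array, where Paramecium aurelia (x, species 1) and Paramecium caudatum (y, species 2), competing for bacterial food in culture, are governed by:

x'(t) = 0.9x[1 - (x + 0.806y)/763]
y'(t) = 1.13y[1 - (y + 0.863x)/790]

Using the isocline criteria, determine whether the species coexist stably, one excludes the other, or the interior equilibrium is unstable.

Compare the nullcline intercepts: K1/α12 = 763/0.806 = 947 > K2 = 790; K2/α21 = 790/0.863 = 915 > K1 = 763.
Since both inequalities hold, each species can invade when rare, so the interior equilibrium is stable.

stable coexistence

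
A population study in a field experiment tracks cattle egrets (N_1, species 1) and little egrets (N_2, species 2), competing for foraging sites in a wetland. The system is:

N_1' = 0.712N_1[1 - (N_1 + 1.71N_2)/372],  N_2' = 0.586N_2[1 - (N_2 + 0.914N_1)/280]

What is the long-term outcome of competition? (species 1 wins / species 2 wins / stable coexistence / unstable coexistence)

unstable coexistence (outcome depends on initial conditions)

Compare the nullcline intercepts: K1/α12 = 372/1.71 = 218 < K2 = 280; K2/α21 = 280/0.914 = 306 < K1 = 372.
Since both are reversed, neither can invade when rare; the interior point is a saddle.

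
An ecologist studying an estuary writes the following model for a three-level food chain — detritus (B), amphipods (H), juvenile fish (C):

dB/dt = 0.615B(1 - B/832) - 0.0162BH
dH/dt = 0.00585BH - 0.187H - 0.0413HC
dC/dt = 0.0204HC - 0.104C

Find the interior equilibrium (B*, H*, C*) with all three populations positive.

From dC/dt = 0: 0.0204H* = 0.104, so H* = 5.1.
From dB/dt = 0: 0.615(1 - B*/832) = 0.0162·5.1, giving B* = 832·(1 - 0.134) = 720.
From dH/dt = 0: 0.00585·720 - 0.187 = 0.0413C*, so C* = 4.03/0.0413 = 97.5.

B* ≈ 720, H* ≈ 5.1, C* ≈ 97.5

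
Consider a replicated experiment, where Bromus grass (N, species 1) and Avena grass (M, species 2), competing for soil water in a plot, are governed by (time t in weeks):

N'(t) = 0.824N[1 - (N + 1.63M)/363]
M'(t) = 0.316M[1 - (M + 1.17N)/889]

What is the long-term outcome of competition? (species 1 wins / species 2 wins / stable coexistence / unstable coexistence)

Compare the nullcline intercepts: K1/α12 = 363/1.63 = 223 < K2 = 889; K2/α21 = 889/1.17 = 760 > K1 = 363.
Since the inequalities point opposite ways, species 2 can invade but species 1 cannot.

species 2 excludes species 1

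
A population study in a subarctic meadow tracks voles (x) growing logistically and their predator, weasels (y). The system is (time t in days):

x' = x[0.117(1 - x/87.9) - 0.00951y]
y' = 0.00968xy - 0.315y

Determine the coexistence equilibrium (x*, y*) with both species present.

x* ≈ 32.5, y* ≈ 7.75

From dy/dt = 0 with y > 0: 0.00968x* = 0.315, so x* = 32.5.
Substitute into dx/dt = 0: 0.117(1 - 32.5/87.9) = 0.00951y*.
The bracket is 0.63, giving y* = 0.0737/0.00951 = 7.75.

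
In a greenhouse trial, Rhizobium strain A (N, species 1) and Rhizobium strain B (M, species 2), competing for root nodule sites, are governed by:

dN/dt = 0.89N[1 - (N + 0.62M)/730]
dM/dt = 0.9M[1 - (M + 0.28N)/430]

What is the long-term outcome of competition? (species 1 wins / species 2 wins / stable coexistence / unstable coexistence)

Compare the nullcline intercepts: K1/α12 = 730/0.62 = 1180 > K2 = 430; K2/α21 = 430/0.28 = 1540 > K1 = 730.
Since both inequalities hold, each species can invade when rare, so the interior equilibrium is stable.

stable coexistence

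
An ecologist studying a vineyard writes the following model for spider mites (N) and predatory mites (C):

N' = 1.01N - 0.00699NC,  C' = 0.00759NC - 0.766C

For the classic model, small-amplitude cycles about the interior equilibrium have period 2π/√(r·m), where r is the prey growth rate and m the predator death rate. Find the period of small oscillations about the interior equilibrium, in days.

T ≈ 7.14 days

Here r = 1.01 and m = 0.766, so r·m = 0.774.
ω = √0.774 = 0.88 per day, hence T = 2π/ω ≈ 7.14 days.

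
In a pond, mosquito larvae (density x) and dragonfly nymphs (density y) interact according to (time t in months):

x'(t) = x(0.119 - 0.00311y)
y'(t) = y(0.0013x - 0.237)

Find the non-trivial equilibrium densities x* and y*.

Set dy/dt = 0 with y > 0: 0.0013x - 0.237 = 0, so x* = 0.237/0.0013 = 182.
Set dx/dt = 0 with x > 0: 0.119 - 0.00311y = 0, so y* = 0.119/0.00311 = 38.3.

x* ≈ 182, y* ≈ 38.3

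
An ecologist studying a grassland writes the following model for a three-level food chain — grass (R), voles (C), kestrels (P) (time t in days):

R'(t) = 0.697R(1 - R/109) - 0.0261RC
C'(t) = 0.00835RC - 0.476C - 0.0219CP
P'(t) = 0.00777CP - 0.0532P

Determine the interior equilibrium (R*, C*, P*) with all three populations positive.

R* ≈ 81.1, C* ≈ 6.85, P* ≈ 9.17

From dP/dt = 0: 0.00777C* = 0.0532, so C* = 6.85.
From dR/dt = 0: 0.697(1 - R*/109) = 0.0261·6.85, giving R* = 109·(1 - 0.256) = 81.1.
From dC/dt = 0: 0.00835·81.1 - 0.476 = 0.0219P*, so P* = 0.201/0.0219 = 9.17.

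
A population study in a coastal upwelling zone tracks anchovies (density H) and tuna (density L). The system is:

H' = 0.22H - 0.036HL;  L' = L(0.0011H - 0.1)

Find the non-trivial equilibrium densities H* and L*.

Set dL/dt = 0 with L > 0: 0.0011H - 0.1 = 0, so H* = 0.1/0.0011 = 90.9.
Set dH/dt = 0 with H > 0: 0.22 - 0.036L = 0, so L* = 0.22/0.036 = 6.11.

H* ≈ 90.9, L* ≈ 6.11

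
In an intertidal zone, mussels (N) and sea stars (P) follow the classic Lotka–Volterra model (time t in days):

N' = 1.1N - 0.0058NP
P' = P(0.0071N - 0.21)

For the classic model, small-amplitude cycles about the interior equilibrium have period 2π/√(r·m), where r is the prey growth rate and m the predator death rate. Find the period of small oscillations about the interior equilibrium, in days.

Here r = 1.1 and m = 0.21, so r·m = 0.231.
ω = √0.231 = 0.481 per day, hence T = 2π/ω ≈ 13.1 days.

T ≈ 13.1 days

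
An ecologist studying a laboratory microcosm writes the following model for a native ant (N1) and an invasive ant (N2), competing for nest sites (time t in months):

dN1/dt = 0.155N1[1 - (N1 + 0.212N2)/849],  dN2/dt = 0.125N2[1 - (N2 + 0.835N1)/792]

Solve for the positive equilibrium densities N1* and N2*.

N1* ≈ 828, N2* ≈ 101

Setting both brackets to zero gives the nullclines N1 + 0.212N2 = 849 and 0.835N1 + N2 = 792.
Substituting N2 = 792 - 0.835N1 into the first: N1(1 - 0.212·0.835) = 849 - 0.212·792.
So N1* = 681/0.823 = 828, and then N2* = 792 - 0.835·828 = 101.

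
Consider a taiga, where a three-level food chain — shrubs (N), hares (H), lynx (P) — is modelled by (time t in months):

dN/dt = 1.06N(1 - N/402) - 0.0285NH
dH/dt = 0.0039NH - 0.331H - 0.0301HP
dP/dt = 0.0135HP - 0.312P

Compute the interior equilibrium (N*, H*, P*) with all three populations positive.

From dP/dt = 0: 0.0135H* = 0.312, so H* = 23.1.
From dN/dt = 0: 1.06(1 - N*/402) = 0.0285·23.1, giving N* = 402·(1 - 0.621) = 152.
From dH/dt = 0: 0.0039·152 - 0.331 = 0.0301P*, so P* = 0.263/0.0301 = 8.72.

N* ≈ 152, H* ≈ 23.1, P* ≈ 8.72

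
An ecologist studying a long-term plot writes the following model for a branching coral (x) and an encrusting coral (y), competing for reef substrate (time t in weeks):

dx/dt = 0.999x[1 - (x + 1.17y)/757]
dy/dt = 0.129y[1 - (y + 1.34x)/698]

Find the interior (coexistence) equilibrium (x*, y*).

Setting both brackets to zero gives the nullclines x + 1.17y = 757 and 1.34x + y = 698.
Substituting y = 698 - 1.34x into the first: x(1 - 1.17·1.34) = 757 - 1.17·698.
So x* = -59.7/-0.568 = 105, and then y* = 698 - 1.34·105 = 557.

x* ≈ 105, y* ≈ 557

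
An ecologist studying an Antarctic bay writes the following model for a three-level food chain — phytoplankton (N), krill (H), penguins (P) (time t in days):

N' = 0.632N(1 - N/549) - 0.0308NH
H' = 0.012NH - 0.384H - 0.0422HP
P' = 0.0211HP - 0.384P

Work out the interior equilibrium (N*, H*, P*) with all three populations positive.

From dP/dt = 0: 0.0211H* = 0.384, so H* = 18.2.
From dN/dt = 0: 0.632(1 - N*/549) = 0.0308·18.2, giving N* = 549·(1 - 0.887) = 62.1.
From dH/dt = 0: 0.012·62.1 - 0.384 = 0.0422P*, so P* = 0.361/0.0422 = 8.55.

N* ≈ 62.1, H* ≈ 18.2, P* ≈ 8.55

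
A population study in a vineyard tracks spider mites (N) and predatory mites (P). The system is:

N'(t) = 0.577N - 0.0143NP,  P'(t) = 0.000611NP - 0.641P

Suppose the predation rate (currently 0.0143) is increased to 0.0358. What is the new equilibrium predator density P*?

P* ≈ 16.1

At the interior fixed point, setting dN/dt = 0 with N > 0 fixes P* = (prey growth rate)/(NP coefficient) — independent of the other coefficients.
With the change, P* = 0.577/0.0358 = 16.1; it falls from 40.3.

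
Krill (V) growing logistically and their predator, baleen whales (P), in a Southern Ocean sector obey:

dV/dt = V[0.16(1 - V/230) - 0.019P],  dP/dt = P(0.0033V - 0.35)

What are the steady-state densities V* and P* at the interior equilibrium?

V* ≈ 106, P* ≈ 4.54

From dP/dt = 0 with P > 0: 0.0033V* = 0.35, so V* = 106.
Substitute into dV/dt = 0: 0.16(1 - 106/230) = 0.019P*.
The bracket is 0.539, giving P* = 0.0862/0.019 = 4.54.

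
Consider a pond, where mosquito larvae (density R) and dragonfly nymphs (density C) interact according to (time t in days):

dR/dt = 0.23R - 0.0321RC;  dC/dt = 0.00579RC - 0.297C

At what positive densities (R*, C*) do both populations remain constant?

Set dC/dt = 0 with C > 0: 0.00579R - 0.297 = 0, so R* = 0.297/0.00579 = 51.3.
Set dR/dt = 0 with R > 0: 0.23 - 0.0321C = 0, so C* = 0.23/0.0321 = 7.17.

R* ≈ 51.3, C* ≈ 7.17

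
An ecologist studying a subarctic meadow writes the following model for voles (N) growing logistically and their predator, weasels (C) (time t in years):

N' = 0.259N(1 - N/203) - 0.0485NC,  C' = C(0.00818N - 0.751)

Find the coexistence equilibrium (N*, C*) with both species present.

N* ≈ 91.8, C* ≈ 2.93

From dC/dt = 0 with C > 0: 0.00818N* = 0.751, so N* = 91.8.
Substitute into dN/dt = 0: 0.259(1 - 91.8/203) = 0.0485C*.
The bracket is 0.548, giving C* = 0.142/0.0485 = 2.93.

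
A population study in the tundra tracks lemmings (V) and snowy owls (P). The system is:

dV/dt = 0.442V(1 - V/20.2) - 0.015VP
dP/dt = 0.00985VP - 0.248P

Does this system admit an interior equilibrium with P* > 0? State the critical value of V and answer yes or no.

The predator equation gives dP/dt > 0 only when V > 0.248/0.00985 = 25.2.
Without the predator, V → K = 20.2. Since 20.2 < 25.2, the predator cannot invade.

Threshold V = 25.2; K < 25.2, so no, the predator goes extinct.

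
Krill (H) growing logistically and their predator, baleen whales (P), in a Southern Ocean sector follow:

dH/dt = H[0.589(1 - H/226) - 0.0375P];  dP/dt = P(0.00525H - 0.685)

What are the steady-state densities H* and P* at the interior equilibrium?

From dP/dt = 0 with P > 0: 0.00525H* = 0.685, so H* = 130.
Substitute into dH/dt = 0: 0.589(1 - 130/226) = 0.0375P*.
The bracket is 0.423, giving P* = 0.249/0.0375 = 6.64.

H* ≈ 130, P* ≈ 6.64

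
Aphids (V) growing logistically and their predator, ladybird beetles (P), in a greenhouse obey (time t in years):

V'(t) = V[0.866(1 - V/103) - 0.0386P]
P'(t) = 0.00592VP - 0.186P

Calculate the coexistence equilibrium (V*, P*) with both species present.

From dP/dt = 0 with P > 0: 0.00592V* = 0.186, so V* = 31.4.
Substitute into dV/dt = 0: 0.866(1 - 31.4/103) = 0.0386P*.
The bracket is 0.695, giving P* = 0.602/0.0386 = 15.6.

V* ≈ 31.4, P* ≈ 15.6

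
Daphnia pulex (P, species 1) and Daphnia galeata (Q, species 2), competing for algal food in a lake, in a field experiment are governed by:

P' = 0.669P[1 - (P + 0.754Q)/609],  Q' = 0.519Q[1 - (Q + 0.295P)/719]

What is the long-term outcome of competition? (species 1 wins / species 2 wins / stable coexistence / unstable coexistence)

stable coexistence

Compare the nullcline intercepts: K1/α12 = 609/0.754 = 808 > K2 = 719; K2/α21 = 719/0.295 = 2440 > K1 = 609.
Since both inequalities hold, each species can invade when rare, so the interior equilibrium is stable.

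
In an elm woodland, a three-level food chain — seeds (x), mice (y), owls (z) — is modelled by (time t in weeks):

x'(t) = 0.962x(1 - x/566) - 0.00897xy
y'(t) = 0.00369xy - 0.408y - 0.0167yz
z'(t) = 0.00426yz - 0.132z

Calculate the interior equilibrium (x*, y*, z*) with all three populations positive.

x* ≈ 402, y* ≈ 31, z* ≈ 64.5

From dz/dt = 0: 0.00426y* = 0.132, so y* = 31.
From dx/dt = 0: 0.962(1 - x*/566) = 0.00897·31, giving x* = 566·(1 - 0.289) = 402.
From dy/dt = 0: 0.00369·402 - 0.408 = 0.0167z*, so z* = 1.08/0.0167 = 64.5.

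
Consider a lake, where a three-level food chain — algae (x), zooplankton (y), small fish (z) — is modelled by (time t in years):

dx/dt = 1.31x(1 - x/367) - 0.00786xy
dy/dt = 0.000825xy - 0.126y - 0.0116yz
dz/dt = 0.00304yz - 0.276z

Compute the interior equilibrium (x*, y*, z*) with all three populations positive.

From dz/dt = 0: 0.00304y* = 0.276, so y* = 90.8.
From dx/dt = 0: 1.31(1 - x*/367) = 0.00786·90.8, giving x* = 367·(1 - 0.545) = 167.
From dy/dt = 0: 0.000825·167 - 0.126 = 0.0116z*, so z* = 0.0118/0.0116 = 1.02.

x* ≈ 167, y* ≈ 90.8, z* ≈ 1.02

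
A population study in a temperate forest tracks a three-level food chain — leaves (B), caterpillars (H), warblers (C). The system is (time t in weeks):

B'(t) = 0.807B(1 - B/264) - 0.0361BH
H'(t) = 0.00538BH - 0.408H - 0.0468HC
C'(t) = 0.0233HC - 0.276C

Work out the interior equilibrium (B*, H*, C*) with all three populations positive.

From dC/dt = 0: 0.0233H* = 0.276, so H* = 11.8.
From dB/dt = 0: 0.807(1 - B*/264) = 0.0361·11.8, giving B* = 264·(1 - 0.53) = 124.
From dH/dt = 0: 0.00538·124 - 0.408 = 0.0468C*, so C* = 0.26/0.0468 = 5.55.

B* ≈ 124, H* ≈ 11.8, C* ≈ 5.55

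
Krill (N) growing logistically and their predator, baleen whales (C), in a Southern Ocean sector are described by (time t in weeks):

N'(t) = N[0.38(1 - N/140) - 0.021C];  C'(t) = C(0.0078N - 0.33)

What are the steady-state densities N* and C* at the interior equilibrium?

From dC/dt = 0 with C > 0: 0.0078N* = 0.33, so N* = 42.3.
Substitute into dN/dt = 0: 0.38(1 - 42.3/140) = 0.021C*.
The bracket is 0.698, giving C* = 0.265/0.021 = 12.6.

N* ≈ 42.3, C* ≈ 12.6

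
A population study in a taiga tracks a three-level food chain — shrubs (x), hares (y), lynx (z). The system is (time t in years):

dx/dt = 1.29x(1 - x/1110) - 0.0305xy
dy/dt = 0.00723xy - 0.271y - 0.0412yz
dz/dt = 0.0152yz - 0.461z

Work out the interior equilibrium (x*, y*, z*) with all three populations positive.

From dz/dt = 0: 0.0152y* = 0.461, so y* = 30.3.
From dx/dt = 0: 1.29(1 - x*/1110) = 0.0305·30.3, giving x* = 1110·(1 - 0.717) = 314.
From dy/dt = 0: 0.00723·314 - 0.271 = 0.0412z*, so z* = 2/0.0412 = 48.5.

x* ≈ 314, y* ≈ 30.3, z* ≈ 48.5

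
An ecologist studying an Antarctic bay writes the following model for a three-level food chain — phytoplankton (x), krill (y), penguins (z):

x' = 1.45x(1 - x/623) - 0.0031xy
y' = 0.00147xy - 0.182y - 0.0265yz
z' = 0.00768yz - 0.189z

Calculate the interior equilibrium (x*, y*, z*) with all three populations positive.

x* ≈ 590, y* ≈ 24.6, z* ≈ 25.9

From dz/dt = 0: 0.00768y* = 0.189, so y* = 24.6.
From dx/dt = 0: 1.45(1 - x*/623) = 0.0031·24.6, giving x* = 623·(1 - 0.0526) = 590.
From dy/dt = 0: 0.00147·590 - 0.182 = 0.0265z*, so z* = 0.686/0.0265 = 25.9.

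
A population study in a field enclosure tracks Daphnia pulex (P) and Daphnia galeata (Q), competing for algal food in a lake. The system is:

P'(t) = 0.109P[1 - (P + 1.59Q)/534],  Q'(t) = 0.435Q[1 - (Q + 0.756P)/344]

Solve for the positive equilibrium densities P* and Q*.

Setting both brackets to zero gives the nullclines P + 1.59Q = 534 and 0.756P + Q = 344.
Substituting Q = 344 - 0.756P into the first: P(1 - 1.59·0.756) = 534 - 1.59·344.
So P* = -13/-0.202 = 64.1, and then Q* = 344 - 0.756·64.1 = 296.

P* ≈ 64.1, Q* ≈ 296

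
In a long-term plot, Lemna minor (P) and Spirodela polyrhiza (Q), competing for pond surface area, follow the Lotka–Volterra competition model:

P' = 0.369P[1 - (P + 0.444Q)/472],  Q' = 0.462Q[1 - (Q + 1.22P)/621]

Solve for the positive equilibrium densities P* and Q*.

Setting both brackets to zero gives the nullclines P + 0.444Q = 472 and 1.22P + Q = 621.
Substituting Q = 621 - 1.22P into the first: P(1 - 0.444·1.22) = 472 - 0.444·621.
So P* = 196/0.458 = 428, and then Q* = 621 - 1.22·428 = 98.5.

P* ≈ 428, Q* ≈ 98.5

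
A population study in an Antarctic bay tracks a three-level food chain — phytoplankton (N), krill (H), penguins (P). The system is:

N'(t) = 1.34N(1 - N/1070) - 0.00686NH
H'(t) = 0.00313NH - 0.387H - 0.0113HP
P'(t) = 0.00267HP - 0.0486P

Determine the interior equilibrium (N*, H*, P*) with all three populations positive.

N* ≈ 970, H* ≈ 18.2, P* ≈ 235

From dP/dt = 0: 0.00267H* = 0.0486, so H* = 18.2.
From dN/dt = 0: 1.34(1 - N*/1070) = 0.00686·18.2, giving N* = 1070·(1 - 0.0932) = 970.
From dH/dt = 0: 0.00313·970 - 0.387 = 0.0113P*, so P* = 2.65/0.0113 = 235.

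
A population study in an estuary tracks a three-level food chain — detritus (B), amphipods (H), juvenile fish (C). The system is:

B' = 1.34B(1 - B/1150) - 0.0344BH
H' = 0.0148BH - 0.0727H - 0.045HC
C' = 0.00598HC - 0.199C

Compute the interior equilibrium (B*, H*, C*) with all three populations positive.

B* ≈ 168, H* ≈ 33.3, C* ≈ 53.5

From dC/dt = 0: 0.00598H* = 0.199, so H* = 33.3.
From dB/dt = 0: 1.34(1 - B*/1150) = 0.0344·33.3, giving B* = 1150·(1 - 0.854) = 168.
From dH/dt = 0: 0.0148·168 - 0.0727 = 0.045C*, so C* = 2.41/0.045 = 53.5.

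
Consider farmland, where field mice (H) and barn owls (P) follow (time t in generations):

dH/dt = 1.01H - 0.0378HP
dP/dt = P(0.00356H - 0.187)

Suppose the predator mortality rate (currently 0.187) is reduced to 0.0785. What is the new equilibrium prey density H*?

At the interior fixed point, setting dP/dt = 0 with P > 0 fixes H* = (predator death rate)/(HP coefficient) — independent of the other coefficients.
With the change, H* = 0.0785/0.00356 = 22.1; it falls from 52.5.

H* ≈ 22.1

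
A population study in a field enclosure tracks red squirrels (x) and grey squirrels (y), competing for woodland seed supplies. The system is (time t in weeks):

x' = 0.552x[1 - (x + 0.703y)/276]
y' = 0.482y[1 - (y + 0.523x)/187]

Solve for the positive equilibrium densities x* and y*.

Setting both brackets to zero gives the nullclines x + 0.703y = 276 and 0.523x + y = 187.
Substituting y = 187 - 0.523x into the first: x(1 - 0.703·0.523) = 276 - 0.703·187.
So x* = 145/0.632 = 229, and then y* = 187 - 0.523·229 = 67.5.

x* ≈ 229, y* ≈ 67.5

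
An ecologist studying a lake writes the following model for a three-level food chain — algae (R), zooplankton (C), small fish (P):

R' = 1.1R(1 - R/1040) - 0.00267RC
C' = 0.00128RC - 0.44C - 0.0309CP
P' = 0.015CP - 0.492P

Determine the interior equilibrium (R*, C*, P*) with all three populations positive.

From dP/dt = 0: 0.015C* = 0.492, so C* = 32.8.
From dR/dt = 0: 1.1(1 - R*/1040) = 0.00267·32.8, giving R* = 1040·(1 - 0.0796) = 957.
From dC/dt = 0: 0.00128·957 - 0.44 = 0.0309P*, so P* = 0.785/0.0309 = 25.4.

R* ≈ 957, C* ≈ 32.8, P* ≈ 25.4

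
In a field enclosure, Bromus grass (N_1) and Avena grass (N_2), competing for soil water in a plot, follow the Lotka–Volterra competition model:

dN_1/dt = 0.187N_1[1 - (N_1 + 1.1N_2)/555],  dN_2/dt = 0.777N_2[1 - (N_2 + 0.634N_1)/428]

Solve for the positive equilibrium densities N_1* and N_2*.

Setting both brackets to zero gives the nullclines N_1 + 1.1N_2 = 555 and 0.634N_1 + N_2 = 428.
Substituting N_2 = 428 - 0.634N_1 into the first: N_1(1 - 1.1·0.634) = 555 - 1.1·428.
So N_1* = 84.2/0.303 = 278, and then N_2* = 428 - 0.634·278 = 252.

N_1* ≈ 278, N_2* ≈ 252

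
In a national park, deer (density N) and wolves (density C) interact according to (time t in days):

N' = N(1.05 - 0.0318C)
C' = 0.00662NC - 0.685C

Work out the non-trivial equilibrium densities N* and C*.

Set dC/dt = 0 with C > 0: 0.00662N - 0.685 = 0, so N* = 0.685/0.00662 = 103.
Set dN/dt = 0 with N > 0: 1.05 - 0.0318C = 0, so C* = 1.05/0.0318 = 33.

N* ≈ 103, C* ≈ 33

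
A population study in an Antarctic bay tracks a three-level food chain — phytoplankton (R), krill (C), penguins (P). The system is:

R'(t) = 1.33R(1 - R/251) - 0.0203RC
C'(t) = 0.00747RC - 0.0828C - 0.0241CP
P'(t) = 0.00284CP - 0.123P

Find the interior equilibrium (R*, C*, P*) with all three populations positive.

From dP/dt = 0: 0.00284C* = 0.123, so C* = 43.3.
From dR/dt = 0: 1.33(1 - R*/251) = 0.0203·43.3, giving R* = 251·(1 - 0.661) = 85.1.
From dC/dt = 0: 0.00747·85.1 - 0.0828 = 0.0241P*, so P* = 0.553/0.0241 = 22.9.

R* ≈ 85.1, C* ≈ 43.3, P* ≈ 22.9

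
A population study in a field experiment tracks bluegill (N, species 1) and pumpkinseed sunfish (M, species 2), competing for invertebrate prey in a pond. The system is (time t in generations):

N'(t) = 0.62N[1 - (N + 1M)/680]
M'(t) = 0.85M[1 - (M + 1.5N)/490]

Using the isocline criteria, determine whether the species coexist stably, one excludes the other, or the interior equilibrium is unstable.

Compare the nullcline intercepts: K1/α12 = 680/1 = 680 > K2 = 490; K2/α21 = 490/1.5 = 327 < K1 = 680.
Since the inequalities point opposite ways, species 1 can invade but species 2 cannot.

species 1 excludes species 2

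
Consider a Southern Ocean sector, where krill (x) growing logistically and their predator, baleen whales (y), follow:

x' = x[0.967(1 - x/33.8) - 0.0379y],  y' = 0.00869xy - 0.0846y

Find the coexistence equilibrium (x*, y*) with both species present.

x* ≈ 9.74, y* ≈ 18.2

From dy/dt = 0 with y > 0: 0.00869x* = 0.0846, so x* = 9.74.
Substitute into dx/dt = 0: 0.967(1 - 9.74/33.8) = 0.0379y*.
The bracket is 0.712, giving y* = 0.688/0.0379 = 18.2.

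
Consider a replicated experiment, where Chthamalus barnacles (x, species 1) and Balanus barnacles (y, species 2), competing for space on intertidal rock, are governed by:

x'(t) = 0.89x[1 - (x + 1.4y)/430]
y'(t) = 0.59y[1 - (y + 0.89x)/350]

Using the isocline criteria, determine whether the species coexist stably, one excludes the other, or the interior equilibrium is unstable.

unstable coexistence (outcome depends on initial conditions)

Compare the nullcline intercepts: K1/α12 = 430/1.4 = 307 < K2 = 350; K2/α21 = 350/0.89 = 393 < K1 = 430.
Since both are reversed, neither can invade when rare; the interior point is a saddle.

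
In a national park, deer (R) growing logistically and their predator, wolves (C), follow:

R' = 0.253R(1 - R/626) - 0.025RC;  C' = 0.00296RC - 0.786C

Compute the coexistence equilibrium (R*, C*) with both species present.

From dC/dt = 0 with C > 0: 0.00296R* = 0.786, so R* = 266.
Substitute into dR/dt = 0: 0.253(1 - 266/626) = 0.025C*.
The bracket is 0.576, giving C* = 0.146/0.025 = 5.83.

R* ≈ 266, C* ≈ 5.83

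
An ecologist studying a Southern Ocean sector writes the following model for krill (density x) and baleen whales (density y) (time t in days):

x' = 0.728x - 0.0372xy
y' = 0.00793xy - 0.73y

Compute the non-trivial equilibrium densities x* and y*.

Set dy/dt = 0 with y > 0: 0.00793x - 0.73 = 0, so x* = 0.73/0.00793 = 92.1.
Set dx/dt = 0 with x > 0: 0.728 - 0.0372y = 0, so y* = 0.728/0.0372 = 19.6.

x* ≈ 92.1, y* ≈ 19.6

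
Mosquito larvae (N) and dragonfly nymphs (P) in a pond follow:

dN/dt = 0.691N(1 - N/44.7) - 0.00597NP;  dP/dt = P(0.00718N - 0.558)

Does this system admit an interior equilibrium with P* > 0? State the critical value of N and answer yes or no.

The predator equation gives dP/dt > 0 only when N > 0.558/0.00718 = 77.7.
Without the predator, N → K = 44.7. Since 44.7 < 77.7, the predator cannot invade.

Threshold N = 77.7; K < 77.7, so no, the predator goes extinct.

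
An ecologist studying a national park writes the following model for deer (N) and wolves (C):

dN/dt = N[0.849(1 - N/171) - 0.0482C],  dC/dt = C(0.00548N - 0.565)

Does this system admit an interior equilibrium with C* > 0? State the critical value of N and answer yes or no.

Threshold N = 103; K > 103, so yes, the predator persists.

The predator equation gives dC/dt > 0 only when N > 0.565/0.00548 = 103.
Without the predator, N → K = 171. Since 171 > 103, the predator can invade and persist.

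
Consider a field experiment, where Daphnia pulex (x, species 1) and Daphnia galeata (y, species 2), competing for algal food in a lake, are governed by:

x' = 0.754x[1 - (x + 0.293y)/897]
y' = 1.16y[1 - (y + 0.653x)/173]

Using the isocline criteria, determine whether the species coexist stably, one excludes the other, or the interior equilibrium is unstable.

species 1 excludes species 2

Compare the nullcline intercepts: K1/α12 = 897/0.293 = 3060 > K2 = 173; K2/α21 = 173/0.653 = 265 < K1 = 897.
Since the inequalities point opposite ways, species 1 can invade but species 2 cannot.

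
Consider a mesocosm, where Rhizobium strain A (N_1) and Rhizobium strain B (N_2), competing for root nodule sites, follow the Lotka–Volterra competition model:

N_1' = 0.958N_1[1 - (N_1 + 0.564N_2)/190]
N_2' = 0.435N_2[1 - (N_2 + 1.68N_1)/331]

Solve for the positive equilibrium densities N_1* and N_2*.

N_1* ≈ 63.2, N_2* ≈ 225

Setting both brackets to zero gives the nullclines N_1 + 0.564N_2 = 190 and 1.68N_1 + N_2 = 331.
Substituting N_2 = 331 - 1.68N_1 into the first: N_1(1 - 0.564·1.68) = 190 - 0.564·331.
So N_1* = 3.32/0.0525 = 63.2, and then N_2* = 331 - 1.68·63.2 = 225.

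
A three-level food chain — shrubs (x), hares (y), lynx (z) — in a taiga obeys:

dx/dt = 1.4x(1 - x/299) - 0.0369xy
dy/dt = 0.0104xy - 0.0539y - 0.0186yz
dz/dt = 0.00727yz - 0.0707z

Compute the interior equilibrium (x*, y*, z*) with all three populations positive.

x* ≈ 222, y* ≈ 9.72, z* ≈ 121

From dz/dt = 0: 0.00727y* = 0.0707, so y* = 9.72.
From dx/dt = 0: 1.4(1 - x*/299) = 0.0369·9.72, giving x* = 299·(1 - 0.256) = 222.
From dy/dt = 0: 0.0104·222 - 0.0539 = 0.0186z*, so z* = 2.26/0.0186 = 121.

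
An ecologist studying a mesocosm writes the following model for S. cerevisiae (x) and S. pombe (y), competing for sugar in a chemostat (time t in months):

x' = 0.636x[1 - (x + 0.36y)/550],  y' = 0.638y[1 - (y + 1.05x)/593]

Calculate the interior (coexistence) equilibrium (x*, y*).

x* ≈ 541, y* ≈ 24.9

Setting both brackets to zero gives the nullclines x + 0.36y = 550 and 1.05x + y = 593.
Substituting y = 593 - 1.05x into the first: x(1 - 0.36·1.05) = 550 - 0.36·593.
So x* = 337/0.622 = 541, and then y* = 593 - 1.05·541 = 24.9.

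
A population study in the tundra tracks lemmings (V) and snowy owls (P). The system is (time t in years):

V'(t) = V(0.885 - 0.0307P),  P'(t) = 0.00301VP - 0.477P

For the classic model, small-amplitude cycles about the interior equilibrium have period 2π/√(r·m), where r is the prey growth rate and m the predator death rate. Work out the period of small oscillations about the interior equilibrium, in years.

Here r = 0.885 and m = 0.477, so r·m = 0.422.
ω = √0.422 = 0.65 per year, hence T = 2π/ω ≈ 9.67 years.

T ≈ 9.67 years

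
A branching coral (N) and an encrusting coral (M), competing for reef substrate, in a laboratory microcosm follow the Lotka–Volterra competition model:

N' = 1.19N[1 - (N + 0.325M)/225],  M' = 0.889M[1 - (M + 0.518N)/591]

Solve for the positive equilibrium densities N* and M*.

Setting both brackets to zero gives the nullclines N + 0.325M = 225 and 0.518N + M = 591.
Substituting M = 591 - 0.518N into the first: N(1 - 0.325·0.518) = 225 - 0.325·591.
So N* = 32.9/0.832 = 39.6, and then M* = 591 - 0.518·39.6 = 570.

N* ≈ 39.6, M* ≈ 570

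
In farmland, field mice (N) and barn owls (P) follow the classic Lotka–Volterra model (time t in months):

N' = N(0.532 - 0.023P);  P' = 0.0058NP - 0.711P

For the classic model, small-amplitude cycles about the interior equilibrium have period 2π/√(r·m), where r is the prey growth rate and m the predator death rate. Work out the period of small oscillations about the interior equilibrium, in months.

Here r = 0.532 and m = 0.711, so r·m = 0.378.
ω = √0.378 = 0.615 per month, hence T = 2π/ω ≈ 10.2 months.

T ≈ 10.2 months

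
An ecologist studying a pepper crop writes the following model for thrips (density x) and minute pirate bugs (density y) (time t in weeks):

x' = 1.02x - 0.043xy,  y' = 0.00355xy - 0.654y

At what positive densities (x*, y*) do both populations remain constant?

Set dy/dt = 0 with y > 0: 0.00355x - 0.654 = 0, so x* = 0.654/0.00355 = 184.
Set dx/dt = 0 with x > 0: 1.02 - 0.043y = 0, so y* = 1.02/0.043 = 23.7.

x* ≈ 184, y* ≈ 23.7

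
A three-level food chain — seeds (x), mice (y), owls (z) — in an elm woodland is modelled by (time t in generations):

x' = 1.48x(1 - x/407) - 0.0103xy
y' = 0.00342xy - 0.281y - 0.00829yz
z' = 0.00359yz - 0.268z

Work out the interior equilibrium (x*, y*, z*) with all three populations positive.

x* ≈ 196, y* ≈ 74.7, z* ≈ 46.8

From dz/dt = 0: 0.00359y* = 0.268, so y* = 74.7.
From dx/dt = 0: 1.48(1 - x*/407) = 0.0103·74.7, giving x* = 407·(1 - 0.52) = 196.
From dy/dt = 0: 0.00342·196 - 0.281 = 0.00829z*, so z* = 0.388/0.00829 = 46.8.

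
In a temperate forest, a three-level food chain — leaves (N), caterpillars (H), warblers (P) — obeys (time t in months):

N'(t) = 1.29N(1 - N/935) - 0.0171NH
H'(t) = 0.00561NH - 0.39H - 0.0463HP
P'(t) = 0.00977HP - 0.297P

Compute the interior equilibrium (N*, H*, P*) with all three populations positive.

From dP/dt = 0: 0.00977H* = 0.297, so H* = 30.4.
From dN/dt = 0: 1.29(1 - N*/935) = 0.0171·30.4, giving N* = 935·(1 - 0.403) = 558.
From dH/dt = 0: 0.00561·558 - 0.39 = 0.0463P*, so P* = 2.74/0.0463 = 59.2.

N* ≈ 558, H* ≈ 30.4, P* ≈ 59.2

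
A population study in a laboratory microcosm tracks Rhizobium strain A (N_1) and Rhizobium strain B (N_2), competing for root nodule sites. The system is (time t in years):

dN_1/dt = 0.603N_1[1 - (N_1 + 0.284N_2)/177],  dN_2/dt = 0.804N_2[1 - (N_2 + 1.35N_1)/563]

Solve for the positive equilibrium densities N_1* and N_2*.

N_1* ≈ 27.7, N_2* ≈ 526

Setting both brackets to zero gives the nullclines N_1 + 0.284N_2 = 177 and 1.35N_1 + N_2 = 563.
Substituting N_2 = 563 - 1.35N_1 into the first: N_1(1 - 0.284·1.35) = 177 - 0.284·563.
So N_1* = 17.1/0.617 = 27.7, and then N_2* = 563 - 1.35·27.7 = 526.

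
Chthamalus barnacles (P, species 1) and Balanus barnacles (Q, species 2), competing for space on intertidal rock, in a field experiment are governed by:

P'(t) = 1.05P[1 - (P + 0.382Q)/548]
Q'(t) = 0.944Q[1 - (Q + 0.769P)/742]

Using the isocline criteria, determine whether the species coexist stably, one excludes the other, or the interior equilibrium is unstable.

Compare the nullcline intercepts: K1/α12 = 548/0.382 = 1430 > K2 = 742; K2/α21 = 742/0.769 = 965 > K1 = 548.
Since both inequalities hold, each species can invade when rare, so the interior equilibrium is stable.

stable coexistence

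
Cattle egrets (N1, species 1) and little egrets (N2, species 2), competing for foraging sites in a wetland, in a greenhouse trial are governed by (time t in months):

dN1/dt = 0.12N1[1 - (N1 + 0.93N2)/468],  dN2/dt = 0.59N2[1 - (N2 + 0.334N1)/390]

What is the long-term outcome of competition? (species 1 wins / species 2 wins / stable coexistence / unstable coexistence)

Compare the nullcline intercepts: K1/α12 = 468/0.93 = 503 > K2 = 390; K2/α21 = 390/0.334 = 1170 > K1 = 468.
Since both inequalities hold, each species can invade when rare, so the interior equilibrium is stable.

stable coexistence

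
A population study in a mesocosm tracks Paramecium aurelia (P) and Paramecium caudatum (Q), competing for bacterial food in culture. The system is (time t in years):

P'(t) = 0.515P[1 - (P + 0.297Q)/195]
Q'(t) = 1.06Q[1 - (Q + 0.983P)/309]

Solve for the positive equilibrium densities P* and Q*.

P* ≈ 146, Q* ≈ 166

Setting both brackets to zero gives the nullclines P + 0.297Q = 195 and 0.983P + Q = 309.
Substituting Q = 309 - 0.983P into the first: P(1 - 0.297·0.983) = 195 - 0.297·309.
So P* = 103/0.708 = 146, and then Q* = 309 - 0.983·146 = 166.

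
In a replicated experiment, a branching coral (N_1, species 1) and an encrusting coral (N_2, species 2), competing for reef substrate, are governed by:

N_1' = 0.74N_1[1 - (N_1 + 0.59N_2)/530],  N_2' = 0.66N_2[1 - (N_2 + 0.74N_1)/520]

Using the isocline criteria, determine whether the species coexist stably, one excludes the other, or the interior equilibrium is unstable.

Compare the nullcline intercepts: K1/α12 = 530/0.59 = 898 > K2 = 520; K2/α21 = 520/0.74 = 703 > K1 = 530.
Since both inequalities hold, each species can invade when rare, so the interior equilibrium is stable.

stable coexistence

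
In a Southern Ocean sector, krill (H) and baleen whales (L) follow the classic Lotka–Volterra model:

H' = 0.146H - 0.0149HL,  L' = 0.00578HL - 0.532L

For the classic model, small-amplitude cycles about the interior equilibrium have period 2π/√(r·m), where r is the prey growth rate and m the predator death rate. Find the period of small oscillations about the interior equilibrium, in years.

T ≈ 22.5 years

Here r = 0.146 and m = 0.532, so r·m = 0.0777.
ω = √0.0777 = 0.279 per year, hence T = 2π/ω ≈ 22.5 years.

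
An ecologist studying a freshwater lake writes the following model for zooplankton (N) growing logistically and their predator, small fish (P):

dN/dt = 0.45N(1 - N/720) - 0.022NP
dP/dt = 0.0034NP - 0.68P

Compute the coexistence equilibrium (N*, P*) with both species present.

N* ≈ 200, P* ≈ 14.8

From dP/dt = 0 with P > 0: 0.0034N* = 0.68, so N* = 200.
Substitute into dN/dt = 0: 0.45(1 - 200/720) = 0.022P*.
The bracket is 0.722, giving P* = 0.325/0.022 = 14.8.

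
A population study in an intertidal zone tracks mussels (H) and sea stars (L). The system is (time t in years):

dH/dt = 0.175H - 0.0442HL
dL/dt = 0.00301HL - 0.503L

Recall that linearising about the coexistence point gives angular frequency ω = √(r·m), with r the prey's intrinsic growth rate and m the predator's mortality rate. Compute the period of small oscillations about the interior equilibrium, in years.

Here r = 0.175 and m = 0.503, so r·m = 0.088.
ω = √0.088 = 0.297 per year, hence T = 2π/ω ≈ 21.2 years.

T ≈ 21.2 years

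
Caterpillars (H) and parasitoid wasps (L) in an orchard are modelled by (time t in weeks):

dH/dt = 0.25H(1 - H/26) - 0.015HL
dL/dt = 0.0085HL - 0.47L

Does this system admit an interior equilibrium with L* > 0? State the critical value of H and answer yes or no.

Threshold H = 55.3; K < 55.3, so no, the predator goes extinct.

The predator equation gives dL/dt > 0 only when H > 0.47/0.0085 = 55.3.
Without the predator, H → K = 26. Since 26 < 55.3, the predator cannot invade.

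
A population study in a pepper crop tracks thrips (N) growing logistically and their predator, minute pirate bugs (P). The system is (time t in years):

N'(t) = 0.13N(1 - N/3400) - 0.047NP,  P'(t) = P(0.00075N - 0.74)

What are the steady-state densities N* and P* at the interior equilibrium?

N* ≈ 987, P* ≈ 1.96

From dP/dt = 0 with P > 0: 0.00075N* = 0.74, so N* = 987.
Substitute into dN/dt = 0: 0.13(1 - 987/3400) = 0.047P*.
The bracket is 0.71, giving P* = 0.0923/0.047 = 1.96.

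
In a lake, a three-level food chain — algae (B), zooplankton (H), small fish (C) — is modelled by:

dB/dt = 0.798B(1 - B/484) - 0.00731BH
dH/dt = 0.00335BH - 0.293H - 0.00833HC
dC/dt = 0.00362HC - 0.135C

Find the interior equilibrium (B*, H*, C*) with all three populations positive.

B* ≈ 319, H* ≈ 37.3, C* ≈ 93

From dC/dt = 0: 0.00362H* = 0.135, so H* = 37.3.
From dB/dt = 0: 0.798(1 - B*/484) = 0.00731·37.3, giving B* = 484·(1 - 0.342) = 319.
From dH/dt = 0: 0.00335·319 - 0.293 = 0.00833C*, so C* = 0.775/0.00833 = 93.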